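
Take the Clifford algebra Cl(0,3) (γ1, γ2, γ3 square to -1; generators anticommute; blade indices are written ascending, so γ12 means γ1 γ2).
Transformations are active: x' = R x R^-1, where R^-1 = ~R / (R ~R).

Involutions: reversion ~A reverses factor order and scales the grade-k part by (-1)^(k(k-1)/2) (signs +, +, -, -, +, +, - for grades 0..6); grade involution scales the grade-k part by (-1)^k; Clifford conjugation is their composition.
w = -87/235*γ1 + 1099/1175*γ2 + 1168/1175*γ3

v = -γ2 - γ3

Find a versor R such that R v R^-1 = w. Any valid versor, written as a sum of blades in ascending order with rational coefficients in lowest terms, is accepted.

Reasoning: v^2 = w^2 = -2 since conjugation preserves the quadratic form; R = v + w = -87/235*γ1 - 76/1175*γ2 - 7/1175*γ3 is then valid when invertible, keeping its own part and reversing (v - w)/2.
Answer: -87/235*γ1 - 76/1175*γ2 - 7/1175*γ3


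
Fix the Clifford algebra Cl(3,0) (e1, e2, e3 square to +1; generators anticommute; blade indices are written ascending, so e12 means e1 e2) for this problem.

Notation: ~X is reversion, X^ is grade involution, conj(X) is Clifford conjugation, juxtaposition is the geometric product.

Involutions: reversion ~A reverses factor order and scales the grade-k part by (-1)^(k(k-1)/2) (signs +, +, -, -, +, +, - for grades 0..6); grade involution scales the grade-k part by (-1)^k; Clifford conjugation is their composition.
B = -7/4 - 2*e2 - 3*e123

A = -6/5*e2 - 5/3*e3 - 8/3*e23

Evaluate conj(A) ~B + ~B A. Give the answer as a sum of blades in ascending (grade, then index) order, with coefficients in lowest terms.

first term: -12/5 - 8*e1 - 21/10*e2 + 29/12*e3 + 5*e12 - 18/5*e13 - 4/3*e23
second term: 12/5 + 8*e1 + 21/10*e2 + 33/4*e3 - 5*e12 + 18/5*e13 + 8*e23
Answer: 32/3*e3 + 20/3*e23


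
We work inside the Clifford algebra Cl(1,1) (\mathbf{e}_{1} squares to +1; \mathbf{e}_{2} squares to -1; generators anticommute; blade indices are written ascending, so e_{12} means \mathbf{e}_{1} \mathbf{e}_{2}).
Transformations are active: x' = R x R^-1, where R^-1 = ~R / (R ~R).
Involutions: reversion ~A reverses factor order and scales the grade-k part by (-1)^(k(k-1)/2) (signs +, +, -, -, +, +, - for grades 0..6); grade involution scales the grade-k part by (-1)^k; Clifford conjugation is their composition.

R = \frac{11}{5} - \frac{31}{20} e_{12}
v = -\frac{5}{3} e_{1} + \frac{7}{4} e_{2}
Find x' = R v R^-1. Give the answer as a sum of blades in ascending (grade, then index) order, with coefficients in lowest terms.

~R = \frac{11}{5} + \frac{31}{20} e_{12}, and R ~R = \frac{39}{16}, so R^-1 = ~R / (\frac{39}{16}).
R v = -\frac{229}{240} e_{1} + \frac{19}{15} e_{2}
Answer: -\frac{163}{2925} e_{1} + \frac{6277}{11700} e_{2}


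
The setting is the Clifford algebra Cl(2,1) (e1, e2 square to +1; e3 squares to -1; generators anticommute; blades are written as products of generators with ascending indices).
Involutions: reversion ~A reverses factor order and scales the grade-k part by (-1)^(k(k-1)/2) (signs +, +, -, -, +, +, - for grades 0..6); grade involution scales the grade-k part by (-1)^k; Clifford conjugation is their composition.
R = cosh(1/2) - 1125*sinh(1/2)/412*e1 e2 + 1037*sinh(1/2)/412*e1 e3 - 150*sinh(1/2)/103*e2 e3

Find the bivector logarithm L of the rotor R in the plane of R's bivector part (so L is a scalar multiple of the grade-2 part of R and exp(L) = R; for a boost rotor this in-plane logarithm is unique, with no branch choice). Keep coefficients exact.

The scalar part of R is cosh(1/2), which fixes the rapidity magnitude through cosh (cosh is even, so it cannot fix the sign — the bivector part carries that); dividing the bivector part by sinh of the rapidity gives the plane, and L = rapidity * plane, where the joint sign ambiguity of (rapidity, plane) cancels in the product.
Concretely: cosh(rapidity) = cosh(1/2) gives rapidity = ±1/2, and since rapidity/sinh(rapidity) is even the sign is immaterial: L = (rapidity/sinh(rapidity)) * <R>_2 = (1/(2*sinh(1/2))) * <R>_2.
Answer: -1125/824*e1 e2 + 1037/824*e1 e3 - 75/103*e2 e3


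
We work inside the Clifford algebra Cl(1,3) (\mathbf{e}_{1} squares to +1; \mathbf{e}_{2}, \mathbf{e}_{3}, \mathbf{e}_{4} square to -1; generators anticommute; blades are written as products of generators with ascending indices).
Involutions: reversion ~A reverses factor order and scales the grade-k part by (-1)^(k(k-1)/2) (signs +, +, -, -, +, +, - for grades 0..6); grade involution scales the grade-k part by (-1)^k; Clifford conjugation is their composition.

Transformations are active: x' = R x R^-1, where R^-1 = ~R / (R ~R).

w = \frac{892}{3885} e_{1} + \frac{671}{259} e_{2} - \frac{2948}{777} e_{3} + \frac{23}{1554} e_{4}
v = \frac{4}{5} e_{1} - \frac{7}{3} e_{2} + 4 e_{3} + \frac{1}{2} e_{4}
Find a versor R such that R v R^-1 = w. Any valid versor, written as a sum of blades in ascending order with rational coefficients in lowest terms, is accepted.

Why this works: both vectors square to -\frac{18949}{900}, so q(v) = q(w) and R = v + w = \frac{800}{777} e_{1} + \frac{200}{777} e_{2} + \frac{160}{777} e_{3} + \frac{400}{777} e_{4} carries v to w — its own direction survives, the complement (v - w)/2 flips.
Answer: \frac{800}{777} e_{1} + \frac{200}{777} e_{2} + \frac{160}{777} e_{3} + \frac{400}{777} e_{4}


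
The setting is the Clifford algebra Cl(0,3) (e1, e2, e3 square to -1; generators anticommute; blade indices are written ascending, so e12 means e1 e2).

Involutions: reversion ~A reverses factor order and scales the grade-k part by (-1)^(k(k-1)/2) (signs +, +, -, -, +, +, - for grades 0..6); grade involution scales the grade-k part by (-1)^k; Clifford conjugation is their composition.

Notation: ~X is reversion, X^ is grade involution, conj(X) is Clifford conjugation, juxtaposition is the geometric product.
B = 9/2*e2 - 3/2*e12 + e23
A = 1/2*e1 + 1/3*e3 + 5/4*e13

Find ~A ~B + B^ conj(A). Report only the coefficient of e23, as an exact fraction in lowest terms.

first term: -13/12*e2 + 7/2*e12 + 3/8*e23 + 45/8*e123
second term: 13/12*e2 - e12 + 27/8*e23 - 45/8*e123
Answer: 15/4


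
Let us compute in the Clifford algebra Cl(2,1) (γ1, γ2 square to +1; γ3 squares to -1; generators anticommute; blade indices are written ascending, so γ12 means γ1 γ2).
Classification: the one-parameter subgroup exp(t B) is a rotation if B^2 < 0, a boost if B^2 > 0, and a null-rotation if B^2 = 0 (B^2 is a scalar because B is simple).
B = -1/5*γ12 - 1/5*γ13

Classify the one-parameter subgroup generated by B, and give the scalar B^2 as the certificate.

B^2 term by term: the squares give (-1/5)^2*(γ12)^2 + (-1/5)^2*(γ13)^2 = 1/25*(-1) + 1/25*(+1) = 0 (each basis 2-blade squares to minus the product of its generators' squares); cross terms between blades sharing an index anticommute and cancel. So B^2 = 0.
Answer: null-rotation, certificate B^2 = 0. One invariant decides it: the square 0 survives every conjugation, and its sign is exactly the classification.


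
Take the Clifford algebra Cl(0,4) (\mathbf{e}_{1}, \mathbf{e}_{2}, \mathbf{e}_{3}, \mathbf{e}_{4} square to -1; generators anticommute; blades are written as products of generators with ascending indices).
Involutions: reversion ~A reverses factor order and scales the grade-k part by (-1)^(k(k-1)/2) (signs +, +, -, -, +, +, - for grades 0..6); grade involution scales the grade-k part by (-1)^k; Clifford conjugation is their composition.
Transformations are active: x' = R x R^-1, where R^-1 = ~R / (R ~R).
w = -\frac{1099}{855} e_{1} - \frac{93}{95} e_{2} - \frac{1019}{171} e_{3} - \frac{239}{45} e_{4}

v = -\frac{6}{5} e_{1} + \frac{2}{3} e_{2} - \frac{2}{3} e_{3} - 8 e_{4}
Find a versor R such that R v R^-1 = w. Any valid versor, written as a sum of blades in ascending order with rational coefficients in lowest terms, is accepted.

Since q(v) = q(w) = -\frac{14924}{225}, the sum R = v + w = -\frac{425}{171} e_{1} - \frac{89}{285} e_{2} - \frac{1133}{171} e_{3} - \frac{599}{45} e_{4} does the job whenever invertible.
Answer: -\frac{425}{171} e_{1} - \frac{89}{285} e_{2} - \frac{1133}{171} e_{3} - \frac{599}{45} e_{4}


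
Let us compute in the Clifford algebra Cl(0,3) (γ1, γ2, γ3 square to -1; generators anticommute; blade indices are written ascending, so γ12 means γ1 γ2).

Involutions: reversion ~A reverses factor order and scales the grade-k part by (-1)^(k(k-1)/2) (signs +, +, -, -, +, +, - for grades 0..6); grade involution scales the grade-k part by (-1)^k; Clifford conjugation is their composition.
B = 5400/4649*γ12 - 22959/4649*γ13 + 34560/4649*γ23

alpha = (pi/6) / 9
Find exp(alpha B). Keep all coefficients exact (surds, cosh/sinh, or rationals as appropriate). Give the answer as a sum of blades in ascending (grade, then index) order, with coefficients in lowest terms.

B^2 term by term: the squares give (5400/4649)^2*(γ12)^2 + (-22959/4649)^2*(γ13)^2 + (34560/4649)^2*(γ23)^2 = 29160000/21613201*(-1) + 527115681/21613201*(-1) + 1194393600/21613201*(-1) = -81 (each basis 2-blade squares to minus the product of its generators' squares); cross terms between blades sharing an index anticommute and cancel. So B^2 = -81.
B^2 = -81 — circular case — the even/odd split gives cos and sin: l = 9, alpha*l = pi/6, so exp(alpha B) = cos(pi/6) + (sin(pi/6)/9)*B = sqrt(3)/2 + (1/18)*B.
Answer: sqrt(3)/2 + 300/4649*γ12 - 2551/9298*γ13 + 1920/4649*γ23


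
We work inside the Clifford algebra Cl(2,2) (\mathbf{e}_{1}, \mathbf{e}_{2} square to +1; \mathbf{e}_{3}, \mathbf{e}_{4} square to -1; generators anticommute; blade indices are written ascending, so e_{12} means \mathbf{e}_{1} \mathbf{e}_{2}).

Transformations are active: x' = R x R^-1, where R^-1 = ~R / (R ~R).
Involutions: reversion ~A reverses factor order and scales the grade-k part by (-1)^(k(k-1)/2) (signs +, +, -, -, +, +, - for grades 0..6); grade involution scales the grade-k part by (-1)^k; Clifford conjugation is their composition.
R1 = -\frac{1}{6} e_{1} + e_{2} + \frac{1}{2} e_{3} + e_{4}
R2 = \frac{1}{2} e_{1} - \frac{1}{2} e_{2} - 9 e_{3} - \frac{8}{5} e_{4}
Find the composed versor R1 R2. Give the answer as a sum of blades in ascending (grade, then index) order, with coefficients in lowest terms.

Distribute over the terms of R1 (each basis-blade product reordered to ascending indices, repeated generators contracted through their squares):
(-\frac{1}{6} e_{1}) R2 = -\frac{1}{12} + \frac{1}{12} e_{12} + \frac{3}{2} e_{13} + \frac{4}{15} e_{14}
(e_{2}) R2 = -\frac{1}{2} - \frac{1}{2} e_{12} - 9 e_{23} - \frac{8}{5} e_{24}
(\frac{1}{2} e_{3}) R2 = \frac{9}{2} - \frac{1}{4} e_{13} + \frac{1}{4} e_{23} - \frac{4}{5} e_{34}
(e_{4}) R2 = \frac{8}{5} - \frac{1}{2} e_{14} + \frac{1}{2} e_{24} + 9 e_{34}
Summing the partial products and collecting blades:
Answer: \frac{331}{60} - \frac{5}{12} e_{12} + \frac{5}{4} e_{13} - \frac{7}{30} e_{14} - \frac{35}{4} e_{23} - \frac{11}{10} e_{24} + \frac{41}{5} e_{34}


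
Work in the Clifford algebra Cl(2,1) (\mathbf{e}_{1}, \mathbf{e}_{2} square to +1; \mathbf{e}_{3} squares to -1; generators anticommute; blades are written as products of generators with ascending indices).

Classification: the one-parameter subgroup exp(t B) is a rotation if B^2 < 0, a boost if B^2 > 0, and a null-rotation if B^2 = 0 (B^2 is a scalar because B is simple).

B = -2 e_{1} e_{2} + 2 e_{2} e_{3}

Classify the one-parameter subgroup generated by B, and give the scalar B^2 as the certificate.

B^2 term by term: the squares give (-2)^2*(e_{1} e_{2})^2 + (2)^2*(e_{2} e_{3})^2 = 4*(-1) + 4*(+1) = 0 (each basis 2-blade squares to minus the product of its generators' squares); cross terms between blades sharing an index anticommute and cancel. So B^2 = 0.
Answer: null-rotation, certificate B^2 = 0. The scalar 0 is the complete invariant here: its sign names the subgroup type.


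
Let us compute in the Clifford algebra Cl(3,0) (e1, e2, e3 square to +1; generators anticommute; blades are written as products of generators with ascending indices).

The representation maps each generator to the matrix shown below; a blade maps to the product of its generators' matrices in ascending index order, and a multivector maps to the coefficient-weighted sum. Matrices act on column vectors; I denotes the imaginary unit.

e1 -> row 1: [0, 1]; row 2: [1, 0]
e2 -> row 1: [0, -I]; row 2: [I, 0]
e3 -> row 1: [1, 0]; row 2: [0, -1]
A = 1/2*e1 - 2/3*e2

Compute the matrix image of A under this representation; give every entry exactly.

M = (1/2)*rho(e1) + (-2/3)*rho(e2), summed entrywise:
Answer: row 1: [0, 1/2 + 2*I/3]; row 2: [1/2 - 2*I/3, 0]


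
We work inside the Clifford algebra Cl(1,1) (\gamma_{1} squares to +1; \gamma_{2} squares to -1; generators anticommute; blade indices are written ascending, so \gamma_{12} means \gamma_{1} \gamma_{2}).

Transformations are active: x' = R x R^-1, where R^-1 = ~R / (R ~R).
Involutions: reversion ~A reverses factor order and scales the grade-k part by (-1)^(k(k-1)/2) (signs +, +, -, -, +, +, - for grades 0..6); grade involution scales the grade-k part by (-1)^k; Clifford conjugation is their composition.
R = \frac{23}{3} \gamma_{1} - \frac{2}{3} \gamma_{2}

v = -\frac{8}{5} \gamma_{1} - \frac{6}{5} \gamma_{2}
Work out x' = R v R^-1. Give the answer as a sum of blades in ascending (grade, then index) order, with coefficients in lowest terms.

~R = \frac{23}{3} \gamma_{1} - \frac{2}{3} \gamma_{2}, and R ~R = \frac{175}{3}, so R^-1 = ~R / (\frac{175}{3}).
R v = -\frac{196}{15} - \frac{154}{15} \gamma_{12}
Answer: -\frac{688}{375} \gamma_{1} + \frac{562}{375} \gamma_{2}


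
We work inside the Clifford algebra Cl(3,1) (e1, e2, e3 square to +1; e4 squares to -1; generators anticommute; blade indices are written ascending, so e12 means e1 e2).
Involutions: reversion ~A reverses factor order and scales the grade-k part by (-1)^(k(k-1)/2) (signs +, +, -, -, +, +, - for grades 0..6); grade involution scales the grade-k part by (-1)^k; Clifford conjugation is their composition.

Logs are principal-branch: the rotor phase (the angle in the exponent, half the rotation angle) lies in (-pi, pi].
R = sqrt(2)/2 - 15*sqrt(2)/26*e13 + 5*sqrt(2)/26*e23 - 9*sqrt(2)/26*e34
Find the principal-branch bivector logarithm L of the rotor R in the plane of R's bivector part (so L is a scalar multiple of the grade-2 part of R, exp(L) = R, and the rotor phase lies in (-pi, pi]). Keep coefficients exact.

The scalar part of R is sqrt(2)/2, and that scalar determines the rotor phase on the principal branch; recovering the unit plane as bivector-part over sine of the phase gives L = phase * plane.
Concretely: cos(phase) = sqrt(2)/2 gives phase = ±pi/4, and since phase/sin(phase) is even the sign is immaterial: L = (phase/sin(phase)) * <R>_2 = (sqrt(2)*pi/4) * <R>_2.
Answer: -15*pi/52*e13 + 5*pi/52*e23 - 9*pi/52*e34


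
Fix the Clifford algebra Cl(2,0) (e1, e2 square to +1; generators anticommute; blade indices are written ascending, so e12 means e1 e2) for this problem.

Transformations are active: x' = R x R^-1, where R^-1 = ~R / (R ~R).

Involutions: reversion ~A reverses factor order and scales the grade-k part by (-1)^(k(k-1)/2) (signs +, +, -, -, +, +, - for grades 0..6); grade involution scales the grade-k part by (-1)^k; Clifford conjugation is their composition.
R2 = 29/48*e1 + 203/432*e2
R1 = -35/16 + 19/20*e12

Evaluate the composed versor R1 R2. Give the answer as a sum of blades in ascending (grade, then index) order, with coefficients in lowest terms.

Distribute over the terms of R1 (each basis-blade product reordered to ascending indices, repeated generators contracted through their squares):
(-35/16) R2 = -1015/768*e1 - 7105/6912*e2
(19/20*e12) R2 = 3857/8640*e1 - 551/960*e2
Summing the partial products and collecting blades:
Answer: -30247/34560*e1 - 55361/34560*e2


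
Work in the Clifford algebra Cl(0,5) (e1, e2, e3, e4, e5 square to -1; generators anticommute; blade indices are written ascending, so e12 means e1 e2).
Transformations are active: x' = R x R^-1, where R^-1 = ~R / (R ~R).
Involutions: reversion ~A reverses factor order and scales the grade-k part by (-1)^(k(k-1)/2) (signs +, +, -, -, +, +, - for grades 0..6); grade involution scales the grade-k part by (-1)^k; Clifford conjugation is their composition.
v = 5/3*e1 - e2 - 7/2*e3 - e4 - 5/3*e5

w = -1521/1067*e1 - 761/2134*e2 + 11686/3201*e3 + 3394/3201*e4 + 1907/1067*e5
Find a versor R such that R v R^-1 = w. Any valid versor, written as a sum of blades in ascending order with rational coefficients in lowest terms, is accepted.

Construction: equal norms (both -713/36) license R = v + w = 772/3201*e1 - 2895/2134*e2 + 965/6402*e3 + 193/3201*e4 + 386/3201*e5 — nothing changes along that direction, while (v - w)/2 changes sign, so v maps onto w.
Answer: 772/3201*e1 - 2895/2134*e2 + 965/6402*e3 + 193/3201*e4 + 386/3201*e5


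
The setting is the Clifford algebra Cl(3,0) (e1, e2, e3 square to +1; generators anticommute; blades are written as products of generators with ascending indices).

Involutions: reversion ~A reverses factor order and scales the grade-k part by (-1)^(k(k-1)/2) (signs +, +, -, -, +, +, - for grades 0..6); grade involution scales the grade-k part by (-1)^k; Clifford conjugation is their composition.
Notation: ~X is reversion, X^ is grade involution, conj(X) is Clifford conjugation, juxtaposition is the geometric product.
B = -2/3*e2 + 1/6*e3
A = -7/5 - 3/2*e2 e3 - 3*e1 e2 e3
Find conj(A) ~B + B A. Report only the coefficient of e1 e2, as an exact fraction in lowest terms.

first term: 71/60*e2 + 23/30*e3 - 1/2*e1 e2 - 2*e1 e3
second term: 71/60*e2 + 23/30*e3 - 1/2*e1 e2 - 2*e1 e3
Answer: -1


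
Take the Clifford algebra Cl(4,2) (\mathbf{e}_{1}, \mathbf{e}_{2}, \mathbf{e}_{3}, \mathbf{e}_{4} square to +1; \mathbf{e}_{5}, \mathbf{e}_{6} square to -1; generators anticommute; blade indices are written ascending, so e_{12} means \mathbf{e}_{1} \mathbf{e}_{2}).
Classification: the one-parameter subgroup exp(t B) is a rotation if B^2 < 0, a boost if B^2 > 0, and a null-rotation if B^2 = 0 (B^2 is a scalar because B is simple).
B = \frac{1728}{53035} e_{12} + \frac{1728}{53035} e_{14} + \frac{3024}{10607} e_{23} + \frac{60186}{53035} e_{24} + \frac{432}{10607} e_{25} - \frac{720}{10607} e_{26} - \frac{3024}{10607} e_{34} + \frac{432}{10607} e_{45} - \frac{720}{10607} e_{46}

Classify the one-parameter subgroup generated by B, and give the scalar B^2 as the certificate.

B^2 term by term: the squares give (\frac{1728}{53035})^2*(e_{12})^2 + (\frac{1728}{53035})^2*(e_{14})^2 + (\frac{3024}{10607})^2*(e_{23})^2 + (\frac{60186}{53035})^2*(e_{24})^2 + (\frac{432}{10607})^2*(e_{25})^2 + (-\frac{720}{10607})^2*(e_{26})^2 + (-\frac{3024}{10607})^2*(e_{34})^2 + (\frac{432}{10607})^2*(e_{45})^2 + (-\frac{720}{10607})^2*(e_{46})^2 = \frac{2985984}{2812711225}*(-1) + \frac{2985984}{2812711225}*(-1) + \frac{9144576}{112508449}*(-1) + \frac{3622354596}{2812711225}*(-1) + \frac{186624}{112508449}*(+1) + \frac{518400}{112508449}*(+1) + \frac{9144576}{112508449}*(-1) + \frac{186624}{112508449}*(+1) + \frac{518400}{112508449}*(+1) = -\frac{36}{25} (each basis 2-blade squares to minus the product of its generators' squares); cross terms between blades sharing an index anticommute and cancel; the commuting (index-disjoint) pairs give grade-4 terms 2*c*c'*(blade product), which cancel blade by blade — e_{1234}: -\frac{10450944}{562542245} + \frac{10450944}{562542245} = 0; e_{1245}: \frac{1492992}{562542245} - \frac{1492992}{562542245} = 0; e_{1246}: -\frac{497664}{112508449} + \frac{497664}{112508449} = 0; e_{2345}: \frac{2612736}{112508449} - \frac{2612736}{112508449} = 0; e_{2346}: -\frac{4354560}{112508449} + \frac{4354560}{112508449} = 0; e_{2456}: \frac{622080}{112508449} - \frac{622080}{112508449} = 0 — confirming B is simple. So B^2 = -\frac{36}{25}.
Answer: rotation, certificate B^2 = -\frac{36}{25}. No conjugation can change B^2 = -\frac{36}{25}; the sign gives the class.


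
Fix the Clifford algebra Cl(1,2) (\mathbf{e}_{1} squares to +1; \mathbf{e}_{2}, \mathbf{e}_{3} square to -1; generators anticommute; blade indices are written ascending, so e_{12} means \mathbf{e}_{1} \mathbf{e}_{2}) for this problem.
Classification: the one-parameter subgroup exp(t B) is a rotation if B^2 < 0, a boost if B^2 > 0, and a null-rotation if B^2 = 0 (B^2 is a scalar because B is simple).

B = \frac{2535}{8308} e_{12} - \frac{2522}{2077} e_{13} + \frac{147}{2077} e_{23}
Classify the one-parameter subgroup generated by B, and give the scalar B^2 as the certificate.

B^2 term by term: the squares give (\frac{2535}{8308})^2*(e_{12})^2 + (-\frac{2522}{2077})^2*(e_{13})^2 + (\frac{147}{2077})^2*(e_{23})^2 = \frac{6426225}{69022864}*(+1) + \frac{6360484}{4313929}*(+1) + \frac{21609}{4313929}*(-1) = \frac{25}{16} (each basis 2-blade squares to minus the product of its generators' squares); cross terms between blades sharing an index anticommute and cancel. So B^2 = \frac{25}{16}.
Answer: boost, certificate B^2 = \frac{25}{16}. Because \frac{25}{16} is invariant under every versor sandwich, the classification follows from its sign alone.


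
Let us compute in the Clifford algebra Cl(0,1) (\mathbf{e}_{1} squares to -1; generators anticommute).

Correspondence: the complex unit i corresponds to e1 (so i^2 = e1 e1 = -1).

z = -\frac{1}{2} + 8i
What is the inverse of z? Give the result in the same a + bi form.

In blades: z = -\frac{1}{2} + 8 e_{1}.
With qbar = -\frac{1}{2} - 8 e_{1} (scalar fixed, mapped units negated), z qbar = \frac{257}{4} (the sum of squared coefficients), so z^-1 = qbar / (\frac{257}{4}) = -\frac{2}{257} - \frac{32}{257} e_{1}; translating back:
Answer: -\frac{2}{257} - \frac{32}{257}i


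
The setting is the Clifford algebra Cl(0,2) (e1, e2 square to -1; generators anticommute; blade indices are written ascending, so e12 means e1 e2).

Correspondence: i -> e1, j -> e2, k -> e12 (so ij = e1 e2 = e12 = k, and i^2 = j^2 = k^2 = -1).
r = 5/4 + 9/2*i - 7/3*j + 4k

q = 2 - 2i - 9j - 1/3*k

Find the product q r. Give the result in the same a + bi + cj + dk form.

In blades: q = 2 - 2*e1 - 9*e2 - 1/3*e12, r = 5/4 + 9/2*e1 - 7/3*e2 + 4*e12.
Distribute q over r term by term (generator squares from the signature, products reordered to ascending indices): (2)*r = 5/2 + 9*e1 - 14/3*e2 + 8*e12; (-2*e1)*r = 9 - 5/2*e1 + 8*e2 + 14/3*e12; (-9*e2)*r = -21 - 36*e1 - 45/4*e2 + 81/2*e12; (-1/3*e12)*r = 4/3 - 7/9*e1 - 3/2*e2 - 5/12*e12.
Sum: -49/6 - 545/18*e1 - 113/12*e2 + 211/4*e12; translating back through the correspondence:
Answer: -49/6 - 545/18*i - 113/12*j + 211/4*k


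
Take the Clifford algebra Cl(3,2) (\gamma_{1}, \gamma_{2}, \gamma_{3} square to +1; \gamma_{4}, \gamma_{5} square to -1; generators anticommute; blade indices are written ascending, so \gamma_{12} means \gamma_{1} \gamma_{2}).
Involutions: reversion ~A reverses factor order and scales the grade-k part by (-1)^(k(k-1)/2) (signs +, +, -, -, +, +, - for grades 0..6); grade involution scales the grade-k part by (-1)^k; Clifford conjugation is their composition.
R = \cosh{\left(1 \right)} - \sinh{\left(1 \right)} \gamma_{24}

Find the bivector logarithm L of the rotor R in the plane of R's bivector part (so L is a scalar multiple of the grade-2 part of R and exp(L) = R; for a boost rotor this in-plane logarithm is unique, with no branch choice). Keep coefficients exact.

The scalar part of R is \cosh{\left(1 \right)}, so cosh pins the rapidity up to sign — the sign comes from the bivector part; dividing that part by sinh of the rapidity yields the plane, and the in-plane L = rapidity * plane is unique because the two sign choices cancel.
Concretely: cosh(rapidity) = \cosh{\left(1 \right)} gives rapidity = ±1, and since rapidity/sinh(rapidity) is even the sign is immaterial: L = (rapidity/sinh(rapidity)) * <R>_2 = (\frac{1}{\sinh{\left(1 \right)}}) * <R>_2.
Answer: -\gamma_{24}


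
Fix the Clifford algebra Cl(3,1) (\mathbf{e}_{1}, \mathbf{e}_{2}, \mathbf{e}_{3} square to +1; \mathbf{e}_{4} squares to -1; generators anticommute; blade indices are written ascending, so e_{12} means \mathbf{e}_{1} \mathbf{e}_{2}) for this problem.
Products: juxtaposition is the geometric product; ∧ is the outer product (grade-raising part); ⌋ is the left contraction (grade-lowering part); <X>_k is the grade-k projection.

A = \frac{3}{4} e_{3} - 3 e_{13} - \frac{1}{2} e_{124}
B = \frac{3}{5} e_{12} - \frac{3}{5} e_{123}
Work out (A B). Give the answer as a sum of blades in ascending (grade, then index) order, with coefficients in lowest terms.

step 1: \frac{9}{5} e_{2} + \frac{3}{10} e_{4} - \frac{9}{20} e_{12} - \frac{9}{5} e_{23} + \frac{3}{10} e_{34} + \frac{9}{20} e_{123}
Answer: \frac{9}{5} e_{2} + \frac{3}{10} e_{4} - \frac{9}{20} e_{12} - \frac{9}{5} e_{23} + \frac{3}{10} e_{34} + \frac{9}{20} e_{123}


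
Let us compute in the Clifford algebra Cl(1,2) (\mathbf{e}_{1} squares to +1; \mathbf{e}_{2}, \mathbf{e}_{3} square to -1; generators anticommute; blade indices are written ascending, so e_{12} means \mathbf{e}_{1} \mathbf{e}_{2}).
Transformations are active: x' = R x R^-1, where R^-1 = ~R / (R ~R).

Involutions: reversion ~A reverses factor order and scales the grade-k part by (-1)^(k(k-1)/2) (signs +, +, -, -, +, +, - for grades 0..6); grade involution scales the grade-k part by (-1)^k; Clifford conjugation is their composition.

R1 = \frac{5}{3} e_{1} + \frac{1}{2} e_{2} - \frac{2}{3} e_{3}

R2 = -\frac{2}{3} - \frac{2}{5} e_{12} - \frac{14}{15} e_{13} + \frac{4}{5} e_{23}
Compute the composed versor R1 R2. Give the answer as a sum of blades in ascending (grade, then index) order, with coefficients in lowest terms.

Distribute over the terms of R1 (each basis-blade product reordered to ascending indices, repeated generators contracted through their squares):
(\frac{5}{3} e_{1}) R2 = -\frac{10}{9} e_{1} - \frac{2}{3} e_{2} - \frac{14}{9} e_{3} + \frac{4}{3} e_{123}
(\frac{1}{2} e_{2}) R2 = -\frac{1}{5} e_{1} - \frac{1}{3} e_{2} - \frac{2}{5} e_{3} + \frac{7}{15} e_{123}
(-\frac{2}{3} e_{3}) R2 = \frac{28}{45} e_{1} - \frac{8}{15} e_{2} + \frac{4}{9} e_{3} + \frac{4}{15} e_{123}
Summing the partial products and collecting blades:
Answer: -\frac{31}{45} e_{1} - \frac{23}{15} e_{2} - \frac{68}{45} e_{3} + \frac{31}{15} e_{123}


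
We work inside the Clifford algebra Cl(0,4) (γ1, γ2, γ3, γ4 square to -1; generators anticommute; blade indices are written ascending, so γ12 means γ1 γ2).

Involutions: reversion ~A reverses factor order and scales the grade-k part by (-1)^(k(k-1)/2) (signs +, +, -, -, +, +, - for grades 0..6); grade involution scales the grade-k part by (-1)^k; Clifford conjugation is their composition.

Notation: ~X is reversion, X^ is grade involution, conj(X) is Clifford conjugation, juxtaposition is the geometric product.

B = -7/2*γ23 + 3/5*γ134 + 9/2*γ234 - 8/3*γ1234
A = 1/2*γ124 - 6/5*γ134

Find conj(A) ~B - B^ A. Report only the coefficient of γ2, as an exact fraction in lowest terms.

first term: 18/25 + 16/5*γ2 + 4/3*γ3 - 27/5*γ12 - 9/4*γ13 + 3/10*γ23 - 21/5*γ124 - 7/4*γ134
second term: 18/25 - 16/5*γ2 - 4/3*γ3 + 27/5*γ12 + 9/4*γ13 - 3/10*γ23 - 21/5*γ124 - 7/4*γ134
Answer: 32/5


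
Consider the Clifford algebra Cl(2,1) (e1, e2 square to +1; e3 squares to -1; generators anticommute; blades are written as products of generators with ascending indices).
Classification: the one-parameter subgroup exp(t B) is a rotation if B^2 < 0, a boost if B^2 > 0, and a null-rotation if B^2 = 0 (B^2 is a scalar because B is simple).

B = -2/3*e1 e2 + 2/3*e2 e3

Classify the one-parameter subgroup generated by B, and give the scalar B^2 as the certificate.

B^2 term by term: the squares give (-2/3)^2*(e1 e2)^2 + (2/3)^2*(e2 e3)^2 = 4/9*(-1) + 4/9*(+1) = 0 (each basis 2-blade squares to minus the product of its generators' squares); cross terms between blades sharing an index anticommute and cancel. So B^2 = 0.
Answer: null-rotation, certificate B^2 = 0. The invariant at work: B^2 = 0 is unchanged by conjugation, hence its sign classifies the subgroup whatever basis B is written in.


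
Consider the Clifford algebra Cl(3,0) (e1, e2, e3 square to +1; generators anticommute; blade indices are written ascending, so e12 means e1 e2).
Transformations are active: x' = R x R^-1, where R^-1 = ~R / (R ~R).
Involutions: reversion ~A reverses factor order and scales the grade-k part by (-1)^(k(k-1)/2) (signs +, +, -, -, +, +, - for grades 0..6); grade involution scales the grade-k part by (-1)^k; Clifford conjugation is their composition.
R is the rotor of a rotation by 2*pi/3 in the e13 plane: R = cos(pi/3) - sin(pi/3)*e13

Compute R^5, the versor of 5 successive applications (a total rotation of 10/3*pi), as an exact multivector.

Because a rotor carries half the rotation angle, composing 5 copies of this e13-plane rotor multiplies the phase: 5*(pi/3) = 5*pi/3, hence R^5 = cos(5*pi/3) - sin(5*pi/3)*e13.
cos(5*pi/3) = 1/2 and sin(5*pi/3) = -sqrt(3)/2, so R^5 = 1/2 + sqrt(3)/2*e13. The net rotation is 4/3*pi (after discarding 1 full turn, each of which contributes a factor -1 to the rotor); the rotor keeps the half-angle phase exactly.
Answer: 1/2 + sqrt(3)/2*e13


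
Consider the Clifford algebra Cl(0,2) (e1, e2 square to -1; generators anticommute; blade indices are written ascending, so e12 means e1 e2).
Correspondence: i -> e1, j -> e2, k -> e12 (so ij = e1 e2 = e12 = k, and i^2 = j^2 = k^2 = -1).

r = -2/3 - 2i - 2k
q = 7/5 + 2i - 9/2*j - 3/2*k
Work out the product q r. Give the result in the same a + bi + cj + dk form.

In blades: q = 7/5 + 2*e1 - 9/2*e2 - 3/2*e12, r = -2/3 - 2*e1 - 2*e12.
Distribute q over r term by term (generator squares from the signature, products reordered to ascending indices): (7/5)*r = -14/15 - 14/5*e1 - 14/5*e12; (2*e1)*r = 4 - 4/3*e1 + 4*e2; (-9/2*e2)*r = 9*e1 + 3*e2 - 9*e12; (-3/2*e12)*r = -3 + 3*e2 + e12.
Sum: 1/15 + 73/15*e1 + 10*e2 - 54/5*e12; translating back through the correspondence:
Answer: 1/15 + 73/15*i + 10j - 54/5*k


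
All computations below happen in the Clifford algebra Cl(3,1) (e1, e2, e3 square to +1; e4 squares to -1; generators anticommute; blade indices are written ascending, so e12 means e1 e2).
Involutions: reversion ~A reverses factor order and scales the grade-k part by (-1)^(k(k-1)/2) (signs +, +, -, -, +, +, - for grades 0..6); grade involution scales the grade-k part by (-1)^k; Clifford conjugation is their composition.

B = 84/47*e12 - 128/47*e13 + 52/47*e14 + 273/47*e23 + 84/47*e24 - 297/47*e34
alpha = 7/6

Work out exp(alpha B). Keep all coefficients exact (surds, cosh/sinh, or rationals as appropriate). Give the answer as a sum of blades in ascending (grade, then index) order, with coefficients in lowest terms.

B^2 term by term: the squares give (84/47)^2*(e12)^2 + (-128/47)^2*(e13)^2 + (52/47)^2*(e14)^2 + (273/47)^2*(e23)^2 + (84/47)^2*(e24)^2 + (-297/47)^2*(e34)^2 = 7056/2209*(-1) + 16384/2209*(-1) + 2704/2209*(+1) + 74529/2209*(-1) + 7056/2209*(+1) + 88209/2209*(+1) = 0 (each basis 2-blade squares to minus the product of its generators' squares); cross terms between blades sharing an index anticommute and cancel; the commuting (index-disjoint) pairs give grade-4 terms 2*c*c'*(blade product), which cancel blade by blade — e1234: -49896/2209 + 21504/2209 + 28392/2209 = 0 — confirming B is simple. So B^2 = 0.
B^2 = 0, so the series truncates immediately: exp(alpha B) = 1 + alpha B (parabolic case).
Answer: 1 + 98/47*e12 - 448/141*e13 + 182/141*e14 + 637/94*e23 + 98/47*e24 - 693/94*e34


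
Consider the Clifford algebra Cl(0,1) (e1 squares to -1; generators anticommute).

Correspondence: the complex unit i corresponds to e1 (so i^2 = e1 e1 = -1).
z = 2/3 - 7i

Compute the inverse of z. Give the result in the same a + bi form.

In blades: z = 2/3 - 7*e1.
With qbar = 2/3 + 7*e1 (scalar fixed, mapped units negated), z qbar = 445/9 (the sum of squared coefficients), so z^-1 = qbar / (445/9) = 6/445 + 63/445*e1; translating back:
Answer: 6/445 + 63/445*i


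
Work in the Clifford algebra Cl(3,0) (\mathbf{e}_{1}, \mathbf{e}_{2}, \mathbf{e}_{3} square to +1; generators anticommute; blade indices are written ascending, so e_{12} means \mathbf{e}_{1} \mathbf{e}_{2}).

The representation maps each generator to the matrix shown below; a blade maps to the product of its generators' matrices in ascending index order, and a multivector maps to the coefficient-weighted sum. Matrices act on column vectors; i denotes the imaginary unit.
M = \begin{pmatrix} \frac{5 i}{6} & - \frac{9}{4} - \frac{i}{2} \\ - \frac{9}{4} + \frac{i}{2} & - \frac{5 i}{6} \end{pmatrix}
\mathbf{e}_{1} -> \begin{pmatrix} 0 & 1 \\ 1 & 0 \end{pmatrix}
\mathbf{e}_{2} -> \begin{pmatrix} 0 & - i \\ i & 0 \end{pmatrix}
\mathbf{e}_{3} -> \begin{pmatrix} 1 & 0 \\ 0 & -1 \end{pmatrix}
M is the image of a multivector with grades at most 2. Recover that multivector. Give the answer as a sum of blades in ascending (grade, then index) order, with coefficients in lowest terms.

Method: 1, rho(e_{1}), rho(e_{2}), rho(e_{3}) form a trace-orthogonal basis of the 2x2 complex matrices (tr(X Y) = 2 if X = Y, else 0), so M = m0*1 + m1*rho(e_{1}) + m2*rho(e_{2}) + m3*rho(e_{3}) with m0 = tr(M)/2 = 0, m1 = tr(M rho(e_{1}))/2 = - \frac{9}{4}, m2 = tr(M rho(e_{2}))/2 = \frac{1}{2}, m3 = tr(M rho(e_{3}))/2 = \frac{5 i}{6}.
Multiplying table entries, the bivector images are rho(e_{12}) = i*rho(e_{3}), rho(e_{13}) = -i*rho(e_{2}), rho(e_{23}) = i*rho(e_{1}); with real blade coefficients the real parts of m0..m3 are the coefficients of 1, e_{1}, e_{2}, e_{3} and the imaginary parts give the bivectors (e_{23}: Im m1, e_{13}: -Im m2, e_{12}: Im m3).
Answer: -\frac{9}{4} e_{1} + \frac{1}{2} e_{2} + \frac{5}{6} e_{12}


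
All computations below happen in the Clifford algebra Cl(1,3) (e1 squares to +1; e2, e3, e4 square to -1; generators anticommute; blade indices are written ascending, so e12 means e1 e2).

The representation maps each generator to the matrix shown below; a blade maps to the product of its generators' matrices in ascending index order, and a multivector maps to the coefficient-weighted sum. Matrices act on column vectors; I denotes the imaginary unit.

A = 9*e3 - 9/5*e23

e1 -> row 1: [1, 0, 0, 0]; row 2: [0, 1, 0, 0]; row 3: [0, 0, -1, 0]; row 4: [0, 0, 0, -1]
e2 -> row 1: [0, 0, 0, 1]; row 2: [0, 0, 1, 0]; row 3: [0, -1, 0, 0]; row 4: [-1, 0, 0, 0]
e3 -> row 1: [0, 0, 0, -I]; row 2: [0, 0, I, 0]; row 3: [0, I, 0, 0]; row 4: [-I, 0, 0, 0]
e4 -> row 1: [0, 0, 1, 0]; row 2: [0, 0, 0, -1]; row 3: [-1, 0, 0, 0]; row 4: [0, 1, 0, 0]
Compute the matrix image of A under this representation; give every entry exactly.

Bivector images (products of the table entries): rho(e23) = rho(e2)rho(e3) = row 1: [-I, 0, 0, 0]; row 2: [0, I, 0, 0]; row 3: [0, 0, -I, 0]; row 4: [0, 0, 0, I].
M = (9)*rho(e3) + (-9/5)*rho(e23), summed entrywise:
Answer: row 1: [9*I/5, 0, 0, -9*I]; row 2: [0, -9*I/5, 9*I, 0]; row 3: [0, 9*I, 9*I/5, 0]; row 4: [-9*I, 0, 0, -9*I/5]


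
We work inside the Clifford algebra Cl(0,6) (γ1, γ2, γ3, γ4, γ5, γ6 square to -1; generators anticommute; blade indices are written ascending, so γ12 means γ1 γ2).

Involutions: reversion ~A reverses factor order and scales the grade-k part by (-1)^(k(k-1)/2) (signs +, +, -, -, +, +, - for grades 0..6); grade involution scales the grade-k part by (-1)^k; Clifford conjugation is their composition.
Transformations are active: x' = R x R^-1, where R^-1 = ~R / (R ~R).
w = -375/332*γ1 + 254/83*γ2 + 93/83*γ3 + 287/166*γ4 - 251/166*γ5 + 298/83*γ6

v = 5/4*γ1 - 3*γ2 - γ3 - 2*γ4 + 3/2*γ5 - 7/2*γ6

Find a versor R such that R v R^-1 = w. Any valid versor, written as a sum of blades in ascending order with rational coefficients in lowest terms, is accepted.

Since q(v) = q(w) = -481/16, the sum R = v + w = 10/83*γ1 + 5/83*γ2 + 10/83*γ3 - 45/166*γ4 - 1/83*γ5 + 15/166*γ6 does the job whenever invertible.
Answer: 10/83*γ1 + 5/83*γ2 + 10/83*γ3 - 45/166*γ4 - 1/83*γ5 + 15/166*γ6


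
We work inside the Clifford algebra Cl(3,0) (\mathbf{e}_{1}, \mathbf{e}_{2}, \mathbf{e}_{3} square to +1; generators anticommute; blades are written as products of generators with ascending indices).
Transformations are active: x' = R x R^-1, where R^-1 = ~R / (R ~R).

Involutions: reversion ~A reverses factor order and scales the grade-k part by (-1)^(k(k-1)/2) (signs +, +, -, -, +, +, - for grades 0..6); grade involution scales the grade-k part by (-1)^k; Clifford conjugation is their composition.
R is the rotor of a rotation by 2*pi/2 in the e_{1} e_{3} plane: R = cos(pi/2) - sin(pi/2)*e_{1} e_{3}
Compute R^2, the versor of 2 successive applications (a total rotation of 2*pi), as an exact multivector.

Rotor phase runs at HALF the rotation angle; powers of one rotor simply add phase, so after 2 steps in e_{1} e_{3} the phase is 2*pi/2 = \pi and R^2 = cos(\pi) - sin(\pi)*e_{1} e_{3}.
cos(\pi) = -1 and sin(\pi) = 0, so R^2 = -1. The total rotation 2*pi is 1 full turn, so every vector returns to itself, yet the rotor is -1, on the OTHER sheet of the double cover (an odd number of 2*pi turns).
Answer: -1


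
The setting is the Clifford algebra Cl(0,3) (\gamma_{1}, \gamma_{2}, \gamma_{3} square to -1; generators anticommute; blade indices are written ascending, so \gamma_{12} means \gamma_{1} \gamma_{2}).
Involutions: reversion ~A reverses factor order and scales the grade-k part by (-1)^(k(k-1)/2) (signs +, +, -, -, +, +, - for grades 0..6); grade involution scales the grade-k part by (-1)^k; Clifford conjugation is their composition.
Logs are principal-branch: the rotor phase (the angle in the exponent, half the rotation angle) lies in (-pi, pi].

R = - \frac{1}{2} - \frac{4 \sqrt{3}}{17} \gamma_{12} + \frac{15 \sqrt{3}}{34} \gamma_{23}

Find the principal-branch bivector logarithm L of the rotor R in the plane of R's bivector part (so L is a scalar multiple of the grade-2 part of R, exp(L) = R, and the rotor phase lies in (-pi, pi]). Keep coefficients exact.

The scalar part of R is - \frac{1}{2}, which pins the rotor phase on the principal branch; dividing the bivector part by the sine of that phase recovers the unit plane, and L is the phase times that plane.
Concretely: cos(phase) = - \frac{1}{2} gives phase = ±\frac{2 \pi}{3}, and since phase/sin(phase) is even the sign is immaterial: L = (phase/sin(phase)) * <R>_2 = (\frac{4 \sqrt{3} \pi}{9}) * <R>_2.
Answer: - \frac{16 \pi}{51} \gamma_{12} + \frac{10 \pi}{17} \gamma_{23}


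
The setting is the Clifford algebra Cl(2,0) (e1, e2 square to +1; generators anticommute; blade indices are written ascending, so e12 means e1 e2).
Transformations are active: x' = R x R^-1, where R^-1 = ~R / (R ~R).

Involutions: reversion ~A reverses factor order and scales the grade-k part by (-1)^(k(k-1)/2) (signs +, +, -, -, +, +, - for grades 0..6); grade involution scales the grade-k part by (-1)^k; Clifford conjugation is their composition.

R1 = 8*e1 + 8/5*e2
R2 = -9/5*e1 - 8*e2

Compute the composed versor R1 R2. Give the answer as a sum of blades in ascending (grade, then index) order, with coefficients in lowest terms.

Distribute over the terms of R1 (each basis-blade product reordered to ascending indices, repeated generators contracted through their squares):
(8*e1) R2 = -72/5 - 64*e12
(8/5*e2) R2 = -64/5 + 72/25*e12
Summing the partial products and collecting blades:
Answer: -136/5 - 1528/25*e12


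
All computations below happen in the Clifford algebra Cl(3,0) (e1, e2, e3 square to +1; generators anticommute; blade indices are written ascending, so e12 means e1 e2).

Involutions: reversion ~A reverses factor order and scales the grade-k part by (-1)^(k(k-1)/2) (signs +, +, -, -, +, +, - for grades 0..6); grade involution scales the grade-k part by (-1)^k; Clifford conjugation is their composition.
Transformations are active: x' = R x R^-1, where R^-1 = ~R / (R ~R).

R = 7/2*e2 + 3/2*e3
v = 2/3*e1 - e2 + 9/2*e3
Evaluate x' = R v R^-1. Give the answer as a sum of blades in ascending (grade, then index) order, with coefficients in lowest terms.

~R = 7/2*e2 + 3/2*e3, and R ~R = 29/2, so R^-1 = ~R / (29/2).
R v = 13/4 - 7/3*e12 - e13 + 69/4*e23
Answer: -2/3*e1 + 149/58*e2 - 111/29*e3


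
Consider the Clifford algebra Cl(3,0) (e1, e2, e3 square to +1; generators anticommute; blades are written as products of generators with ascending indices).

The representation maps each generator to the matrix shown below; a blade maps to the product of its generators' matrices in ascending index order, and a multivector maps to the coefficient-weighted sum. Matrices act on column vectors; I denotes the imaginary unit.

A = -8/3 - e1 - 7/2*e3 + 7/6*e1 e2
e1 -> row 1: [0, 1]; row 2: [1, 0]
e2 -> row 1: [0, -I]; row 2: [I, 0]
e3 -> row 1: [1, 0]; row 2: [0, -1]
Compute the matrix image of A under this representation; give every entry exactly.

Bivector images (products of the table entries): rho(e1 e2) = rho(e1)rho(e2) = row 1: [I, 0]; row 2: [0, -I].
M = (-8/3)*1 + (-1)*rho(e1) + (-7/2)*rho(e3) + (7/6)*rho(e1 e2), summed entrywise (1 is the identity matrix):
Answer: row 1: [-37/6 + 7*I/6, -1]; row 2: [-1, 5/6 - 7*I/6]
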